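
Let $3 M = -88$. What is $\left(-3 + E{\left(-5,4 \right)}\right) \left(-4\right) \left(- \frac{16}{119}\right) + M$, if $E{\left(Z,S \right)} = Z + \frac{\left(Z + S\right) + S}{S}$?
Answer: $- \frac{11864}{357} \approx -33.232$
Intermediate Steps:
$M = - \frac{88}{3}$ ($M = \frac{1}{3} \left(-88\right) = - \frac{88}{3} \approx -29.333$)
$E{\left(Z,S \right)} = Z + \frac{Z + 2 S}{S}$ ($E{\left(Z,S \right)} = Z + \frac{\left(S + Z\right) + S}{S} = Z + \frac{Z + 2 S}{S}$)
$\left(-3 + E{\left(-5,4 \right)}\right) \left(-4\right) \left(- \frac{16}{119}\right) + M = \left(-3 - \left(3 + \frac{5}{4}\right)\right) \left(-4\right) \left(- \frac{16}{119}\right) - \frac{88}{3} = \left(-3 - \frac{17}{4}\right) \left(-4\right) \left(\left(-16\right) \frac{1}{119}\right) - \frac{88}{3} = \left(-3 - \frac{17}{4}\right) \left(-4\right) \left(- \frac{16}{119}\right) - \frac{88}{3} = \left(- \frac{29}{4}\right) \left(-4\right) \left(- \frac{16}{119}\right) - \frac{88}{3} = 29 \left(- \frac{16}{119}\right) - \frac{88}{3} = - \frac{464}{119} - \frac{88}{3} = - \frac{11864}{357}$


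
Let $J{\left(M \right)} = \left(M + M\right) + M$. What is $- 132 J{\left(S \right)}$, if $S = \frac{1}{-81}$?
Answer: $\frac{44}{9} \approx 4.8889$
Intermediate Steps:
$S = - \frac{1}{81} \approx -0.012346$
$J{\left(M \right)} = 3 M$ ($J{\left(M \right)} = 2 M + M = 3 M$)
$- 132 J{\left(S \right)} = - 132 \cdot 3 \left(- \frac{1}{81}\right) = \left(-132\right) \left(- \frac{1}{27}\right) = \frac{44}{9}$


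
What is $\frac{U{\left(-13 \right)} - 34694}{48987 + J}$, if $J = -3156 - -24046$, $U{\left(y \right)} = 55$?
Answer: $- \frac{34639}{69877} \approx -0.49571$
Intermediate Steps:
$J = 20890$ ($J = -3156 + 24046 = 20890$)
$\frac{U{\left(-13 \right)} - 34694}{48987 + J} = \frac{55 - 34694}{48987 + 20890} = - \frac{34639}{69877}$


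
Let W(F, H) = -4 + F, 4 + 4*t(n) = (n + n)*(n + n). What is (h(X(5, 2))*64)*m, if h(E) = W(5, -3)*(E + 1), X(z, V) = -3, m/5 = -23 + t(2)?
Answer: 12800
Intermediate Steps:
t(n) = -1 + n² (t(n) = -1 + ((n + n)*(n + n))/4 = -1 + ((2*n)*(2*n))/4 = -1 + (4*n²)/4 = -1 + n²)
m = -100 (m = 5*(-23 + (-1 + 2²)) = 5*(-23 + (-1 + 4)) = 5*(-23 + 3) = 5*(-20) = -100)
h(E) = 1 + E (h(E) = (-4 + 5)*(E + 1) = 1*(1 + E) = 1 + E)
(h(X(5, 2))*64)*m = ((1 - 3)*64)*(-100) = -2*64*(-100) = -128*(-100) = 12800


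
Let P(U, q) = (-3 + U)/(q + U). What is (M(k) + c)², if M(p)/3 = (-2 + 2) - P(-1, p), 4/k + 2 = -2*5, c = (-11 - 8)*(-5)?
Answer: 7396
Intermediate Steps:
c = 95 (c = -19*(-5) = 95)
P(U, q) = (-3 + U)/(U + q)
k = -⅓ (k = 4/(-2 - 2*5) = 4/(-2 - 10) = 4/(-12) = 4*(-1/12) = -⅓ ≈ -0.33333)
M(p) = 12/(-1 + p) (M(p) = 3*((-2 + 2) - (-3 - 1)/(-1 + p)) = 3*(0 - (-4)/(-1 + p)) = 3*(0 + 4/(-1 + p)) = 3*(4/(-1 + p)) = 12/(-1 + p))
(M(k) + c)² = (12/(-1 - ⅓) + 95)² = (12/(-4/3) + 95)² = (12*(-¾) + 95)² = (-9 + 95)² = 86² = 7396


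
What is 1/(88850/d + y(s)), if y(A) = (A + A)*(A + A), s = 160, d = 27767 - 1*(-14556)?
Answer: 42323/4333964050 ≈ 9.7654e-6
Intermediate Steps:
d = 42323 (d = 27767 + 14556 = 42323)
y(A) = 4*A**2 (y(A) = (2*A)*(2*A) = 4*A**2)
1/(88850/d + y(s)) = 1/(88850/42323 + 4*160**2) = 1/(88850*(1/42323) + 4*25600) = 1/(88850/42323 + 102400) = 1/(4333964050/42323) = 42323/4333964050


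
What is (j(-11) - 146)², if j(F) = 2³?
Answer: 19044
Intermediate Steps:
j(F) = 8
(j(-11) - 146)² = (8 - 146)² = (-138)² = 19044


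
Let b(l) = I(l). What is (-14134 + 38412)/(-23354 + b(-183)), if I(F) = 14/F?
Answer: -2221437/2136898 ≈ -1.0396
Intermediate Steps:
b(l) = 14/l
(-14134 + 38412)/(-23354 + b(-183)) = (-14134 + 38412)/(-23354 + 14/(-183)) = 24278/(-23354 + 14*(-1/183)) = 24278/(-23354 - 14/183) = 24278/(-4273796/183) = 24278*(-183/4273796) = -2221437/2136898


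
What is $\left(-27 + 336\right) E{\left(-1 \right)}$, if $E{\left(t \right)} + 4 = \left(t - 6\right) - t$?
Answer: $-3090$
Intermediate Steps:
$E{\left(t \right)} = -10$ ($E{\left(t \right)} = -4 + \left(\left(t - 6\right) - t\right) = -4 + \left(\left(-6 + t\right) - t\right) = -4 - 6 = -10$)
$\left(-27 + 336\right) E{\left(-1 \right)} = \left(-27 + 336\right) \left(-10\right) = 309 \left(-10\right) = -3090$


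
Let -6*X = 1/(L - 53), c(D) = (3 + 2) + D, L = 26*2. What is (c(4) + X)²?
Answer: 3025/36 ≈ 84.028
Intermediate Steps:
L = 52
c(D) = 5 + D
X = ⅙ (X = -1/(6*(52 - 53)) = -⅙/(-1) = -⅙*(-1) = ⅙ ≈ 0.16667)
(c(4) + X)² = ((5 + 4) + ⅙)² = (9 + ⅙)² = (55/6)² = 3025/36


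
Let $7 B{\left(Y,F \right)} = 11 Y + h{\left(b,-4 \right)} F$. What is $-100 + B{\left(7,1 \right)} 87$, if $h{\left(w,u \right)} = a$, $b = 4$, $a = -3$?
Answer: $\frac{5738}{7} \approx 819.71$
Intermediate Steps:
$h{\left(w,u \right)} = -3$
$B{\left(Y,F \right)} = - \frac{3 F}{7} + \frac{11 Y}{7}$ ($B{\left(Y,F \right)} = \frac{11 Y - 3 F}{7} = \frac{- 3 F + 11 Y}{7} = - \frac{3 F}{7} + \frac{11 Y}{7}$)
$-100 + B{\left(7,1 \right)} 87 = -100 + \left(\left(- \frac{3}{7}\right) 1 + \frac{11}{7} \cdot 7\right) 87 = -100 + \left(- \frac{3}{7} + 11\right) 87 = -100 + \frac{74}{7} \cdot 87 = -100 + \frac{6438}{7} = \frac{5738}{7}$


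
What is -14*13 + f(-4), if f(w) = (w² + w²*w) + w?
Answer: -234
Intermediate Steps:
f(w) = w + w² + w³ (f(w) = (w² + w³) + w = w + w² + w³)
-14*13 + f(-4) = -14*13 - 4*(1 - 4 + (-4)²) = -182 - 4*(1 - 4 + 16) = -182 - 4*13 = -182 - 52 = -234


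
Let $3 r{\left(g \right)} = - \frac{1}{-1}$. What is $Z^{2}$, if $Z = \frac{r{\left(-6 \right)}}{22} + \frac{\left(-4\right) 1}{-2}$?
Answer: $\frac{17689}{4356} \approx 4.0608$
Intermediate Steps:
$r{\left(g \right)} = \frac{1}{3}$ ($r{\left(g \right)} = \frac{\left(-1\right) \frac{1}{-1}}{3} = \frac{\left(-1\right) \left(-1\right)}{3} = \frac{1}{3} \cdot 1 = \frac{1}{3}$)
$Z = \frac{133}{66}$ ($Z = \frac{1}{3 \cdot 22} + \frac{\left(-4\right) 1}{-2} = \frac{1}{3} \cdot \frac{1}{22} - -2 = \frac{1}{66} + 2 = \frac{133}{66} \approx 2.0152$)
$Z^{2} = \left(\frac{133}{66}\right)^{2} = \frac{17689}{4356}$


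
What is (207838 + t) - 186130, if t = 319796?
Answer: 341504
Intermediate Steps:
(207838 + t) - 186130 = (207838 + 319796) - 186130 = 527634 - 186130 = 341504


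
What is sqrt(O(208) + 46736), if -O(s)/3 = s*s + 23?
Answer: 25*I*sqrt(133) ≈ 288.31*I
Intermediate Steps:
O(s) = -69 - 3*s**2 (O(s) = -3*(s*s + 23) = -3*(s**2 + 23) = -3*(23 + s**2) = -69 - 3*s**2)
sqrt(O(208) + 46736) = sqrt((-69 - 3*208**2) + 46736) = sqrt((-69 - 3*43264) + 46736) = sqrt((-69 - 129792) + 46736) = sqrt(-129861 + 46736) = sqrt(-83125) = 25*I*sqrt(133)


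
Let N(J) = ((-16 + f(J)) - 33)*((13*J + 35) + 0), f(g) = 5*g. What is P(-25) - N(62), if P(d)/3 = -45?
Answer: -219636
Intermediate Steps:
P(d) = -135 (P(d) = 3*(-45) = -135)
N(J) = (-49 + 5*J)*(35 + 13*J) (N(J) = ((-16 + 5*J) - 33)*((13*J + 35) + 0) = (-49 + 5*J)*((35 + 13*J) + 0) = (-49 + 5*J)*(35 + 13*J))
P(-25) - N(62) = -135 - (-1715 - 462*62 + 65*62²) = -135 - (-1715 - 28644 + 65*3844) = -135 - (-1715 - 28644 + 249860) = -135 - 1*219501 = -135 - 219501 = -219636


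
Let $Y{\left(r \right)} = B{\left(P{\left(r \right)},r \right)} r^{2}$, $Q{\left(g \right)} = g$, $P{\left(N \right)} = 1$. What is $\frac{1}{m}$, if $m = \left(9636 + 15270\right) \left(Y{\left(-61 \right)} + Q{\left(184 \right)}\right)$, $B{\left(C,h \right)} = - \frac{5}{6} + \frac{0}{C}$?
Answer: $- \frac{1}{72646651} \approx -1.3765 \cdot 10^{-8}$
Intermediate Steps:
$B{\left(C,h \right)} = - \frac{5}{6}$ ($B{\left(C,h \right)} = \left(-5\right) \frac{1}{6} + 0 = - \frac{5}{6} + 0 = - \frac{5}{6}$)
$Y{\left(r \right)} = - \frac{5 r^{2}}{6}$
$m = -72646651$ ($m = \left(9636 + 15270\right) \left(- \frac{5 \left(-61\right)^{2}}{6} + 184\right) = 24906 \left(\left(- \frac{5}{6}\right) 3721 + 184\right) = 24906 \left(- \frac{18605}{6} + 184\right) = 24906 \left(- \frac{17501}{6}\right) = -72646651$)
$\frac{1}{m} = \frac{1}{-72646651} = - \frac{1}{72646651}$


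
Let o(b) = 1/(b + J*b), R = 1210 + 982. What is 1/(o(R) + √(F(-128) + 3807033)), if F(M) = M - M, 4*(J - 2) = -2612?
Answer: 1424800/7728486529096319999 + 2030055040000*√3807033/7728486529096319999 ≈ 0.00051252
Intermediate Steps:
J = -651 (J = 2 + (¼)*(-2612) = 2 - 653 = -651)
F(M) = 0
R = 2192
o(b) = -1/(650*b) (o(b) = 1/(b - 651*b) = 1/(-650*b) = -1/(650*b))
1/(o(R) + √(F(-128) + 3807033)) = 1/(-1/650/2192 + √(0 + 3807033)) = 1/(-1/650*1/2192 + √3807033) = 1/(-1/1424800 + √3807033)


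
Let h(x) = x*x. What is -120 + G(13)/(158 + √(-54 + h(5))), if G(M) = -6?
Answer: 6*(-20*√29 + 3161*I)/(√29 - 158*I) ≈ -120.04 + 0.0012928*I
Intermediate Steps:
h(x) = x²
-120 + G(13)/(158 + √(-54 + h(5))) = -120 - 6/(158 + √(-54 + 5²)) = -120 - 6/(158 + √(-54 + 25)) = -120 - 6/(158 + √(-29)) = -120 - 6/(158 + I*√29)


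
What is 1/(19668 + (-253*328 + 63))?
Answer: -1/63253 ≈ -1.5810e-5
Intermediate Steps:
1/(19668 + (-253*328 + 63)) = 1/(19668 + (-82984 + 63)) = 1/(19668 - 82921) = 1/(-63253) = -1/63253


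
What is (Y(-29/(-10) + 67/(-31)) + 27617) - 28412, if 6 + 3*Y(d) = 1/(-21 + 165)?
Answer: -344303/432 ≈ -797.00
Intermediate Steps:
Y(d) = -863/432 (Y(d) = -2 + 1/(3*(-21 + 165)) = -2 + (1/3)/144 = -2 + (1/3)*(1/144) = -2 + 1/432 = -863/432)
(Y(-29/(-10) + 67/(-31)) + 27617) - 28412 = (-863/432 + 27617) - 28412 = 11929681/432 - 28412 = -344303/432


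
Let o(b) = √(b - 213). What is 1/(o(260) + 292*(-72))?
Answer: -21024/442008529 - √47/442008529 ≈ -4.7580e-5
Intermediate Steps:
o(b) = √(-213 + b)
1/(o(260) + 292*(-72)) = 1/(√(-213 + 260) + 292*(-72)) = 1/(√47 - 21024) = 1/(-21024 + √47)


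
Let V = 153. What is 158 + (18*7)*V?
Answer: 19436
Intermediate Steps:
158 + (18*7)*V = 158 + (18*7)*153 = 158 + 126*153 = 158 + 19278 = 19436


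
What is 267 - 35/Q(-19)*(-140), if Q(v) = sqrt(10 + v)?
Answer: 267 - 4900*I/3 ≈ 267.0 - 1633.3*I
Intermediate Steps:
267 - 35/Q(-19)*(-140) = 267 - 35/sqrt(10 - 19)*(-140) = 267 - 35*(-I/3)*(-140) = 267 - (-35)*I/3*(-140) = 267 + (35*I/3)*(-140) = 267 - 4900*I/3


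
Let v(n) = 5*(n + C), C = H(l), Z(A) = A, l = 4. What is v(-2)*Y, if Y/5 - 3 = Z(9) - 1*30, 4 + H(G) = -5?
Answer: 4950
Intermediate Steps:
H(G) = -9 (H(G) = -4 - 5 = -9)
C = -9
Y = -90 (Y = 15 + 5*(9 - 1*30) = 15 + 5*(9 - 30) = 15 + 5*(-21) = 15 - 105 = -90)
v(n) = -45 + 5*n (v(n) = 5*(n - 9) = 5*(-9 + n) = -45 + 5*n)
v(-2)*Y = (-45 + 5*(-2))*(-90) = (-45 - 10)*(-90) = -55*(-90) = 4950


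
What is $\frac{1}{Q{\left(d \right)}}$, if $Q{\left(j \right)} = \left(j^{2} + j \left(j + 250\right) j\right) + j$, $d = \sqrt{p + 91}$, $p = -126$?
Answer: $- \frac{\sqrt{35}}{1190 i + 8785 \sqrt{35}} \approx -0.00011377 + 2.605 \cdot 10^{-6} i$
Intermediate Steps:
$d = i \sqrt{35}$ ($d = \sqrt{-126 + 91} = \sqrt{-35} = i \sqrt{35} \approx 5.9161 i$)
$Q{\left(j \right)} = j + j^{2} + j^{2} \left(250 + j\right)$ ($Q{\left(j \right)} = \left(j^{2} + j \left(250 + j\right) j\right) + j = \left(j^{2} + j^{2} \left(250 + j\right)\right) + j = j + j^{2} + j^{2} \left(250 + j\right)$)
$\frac{1}{Q{\left(d \right)}} = \frac{1}{i \sqrt{35} \left(1 + \left(i \sqrt{35}\right)^{2} + 251 i \sqrt{35}\right)} = \frac{1}{i \sqrt{35} \left(1 - 35 + 251 i \sqrt{35}\right)} = \frac{1}{i \sqrt{35} \left(-34 + 251 i \sqrt{35}\right)} = - \frac{i \sqrt{35}}{35 \left(-34 + 251 i \sqrt{35}\right)}$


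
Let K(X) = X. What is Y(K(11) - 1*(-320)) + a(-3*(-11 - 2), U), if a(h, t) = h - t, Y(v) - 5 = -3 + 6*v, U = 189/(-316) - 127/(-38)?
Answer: 12153633/6004 ≈ 2024.3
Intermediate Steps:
U = 16475/6004 (U = 189*(-1/316) - 127*(-1/38) = -189/316 + 127/38 = 16475/6004 ≈ 2.7440)
Y(v) = 2 + 6*v (Y(v) = 5 + (-3 + 6*v) = 2 + 6*v)
Y(K(11) - 1*(-320)) + a(-3*(-11 - 2), U) = (2 + 6*(11 - 1*(-320))) + (-3*(-11 - 2) - 1*16475/6004) = (2 + 6*(11 + 320)) + (-3*(-13) - 16475/6004) = (2 + 6*331) + (39 - 16475/6004) = (2 + 1986) + 217681/6004 = 1988 + 217681/6004 = 12153633/6004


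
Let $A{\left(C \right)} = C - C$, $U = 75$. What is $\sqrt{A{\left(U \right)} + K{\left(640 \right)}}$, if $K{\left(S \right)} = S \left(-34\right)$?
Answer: $16 i \sqrt{85} \approx 147.51 i$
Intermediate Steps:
$K{\left(S \right)} = - 34 S$
$A{\left(C \right)} = 0$
$\sqrt{A{\left(U \right)} + K{\left(640 \right)}} = \sqrt{0 - 21760} = \sqrt{-21760} = 16 i \sqrt{85}$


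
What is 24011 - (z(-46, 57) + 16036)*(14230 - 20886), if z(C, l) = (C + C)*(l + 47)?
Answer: 43075019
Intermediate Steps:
z(C, l) = 2*C*(47 + l) (z(C, l) = (2*C)*(47 + l) = 2*C*(47 + l))
24011 - (z(-46, 57) + 16036)*(14230 - 20886) = 24011 - (2*(-46)*(47 + 57) + 16036)*(14230 - 20886) = 24011 - (2*(-46)*104 + 16036)*(-6656) = 24011 - (-9568 + 16036)*(-6656) = 24011 - 6468*(-6656) = 24011 - 1*(-43051008) = 24011 + 43051008 = 43075019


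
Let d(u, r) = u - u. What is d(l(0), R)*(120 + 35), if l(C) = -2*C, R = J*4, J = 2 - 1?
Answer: 0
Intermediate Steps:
J = 1
R = 4 (R = 1*4 = 4)
d(u, r) = 0
d(l(0), R)*(120 + 35) = 0*(120 + 35) = 0*155 = 0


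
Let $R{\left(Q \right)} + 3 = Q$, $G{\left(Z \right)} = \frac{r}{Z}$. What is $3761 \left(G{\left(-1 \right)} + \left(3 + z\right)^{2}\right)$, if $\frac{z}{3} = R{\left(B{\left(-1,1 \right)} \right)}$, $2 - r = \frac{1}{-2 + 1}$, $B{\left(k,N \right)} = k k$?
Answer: $22566$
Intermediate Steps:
$B{\left(k,N \right)} = k^{2}$
$r = 3$ ($r = 2 - \frac{1}{-2 + 1} = 2 - \frac{1}{-1} = 2 - -1 = 2 + 1 = 3$)
$G{\left(Z \right)} = \frac{3}{Z}$
$R{\left(Q \right)} = -3 + Q$
$z = -6$ ($z = 3 \left(-3 + \left(-1\right)^{2}\right) = 3 \left(-3 + 1\right) = 3 \left(-2\right) = -6$)
$3761 \left(G{\left(-1 \right)} + \left(3 + z\right)^{2}\right) = 3761 \left(\frac{3}{-1} + \left(3 - 6\right)^{2}\right) = 3761 \left(3 \left(-1\right) + \left(-3\right)^{2}\right) = 3761 \left(-3 + 9\right) = 3761 \cdot 6 = 22566$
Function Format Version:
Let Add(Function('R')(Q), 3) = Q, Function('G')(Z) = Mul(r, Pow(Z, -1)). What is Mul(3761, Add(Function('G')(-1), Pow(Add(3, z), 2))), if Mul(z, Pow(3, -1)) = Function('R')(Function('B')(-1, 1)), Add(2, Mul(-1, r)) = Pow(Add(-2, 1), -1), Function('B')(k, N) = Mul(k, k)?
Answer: 22566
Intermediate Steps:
Function('B')(k, N) = Pow(k, 2)
r = 3 (r = Add(2, Mul(-1, Pow(Add(-2, 1), -1))) = Add(2, Mul(-1, Pow(-1, -1))) = Add(2, Mul(-1, -1)) = Add(2, 1) = 3)
Function('G')(Z) = Mul(3, Pow(Z, -1))
Function('R')(Q) = Add(-3, Q)
z = -6 (z = Mul(3, Add(-3, Pow(-1, 2))) = Mul(3, Add(-3, 1)) = Mul(3, -2) = -6)
Mul(3761, Add(Function('G')(-1), Pow(Add(3, z), 2))) = Mul(3761, Add(Mul(3, Pow(-1, -1)), Pow(Add(3, -6), 2))) = Mul(3761, Add(Mul(3, -1), Pow(-3, 2))) = Mul(3761, Add(-3, 9)) = Mul(3761, 6) = 22566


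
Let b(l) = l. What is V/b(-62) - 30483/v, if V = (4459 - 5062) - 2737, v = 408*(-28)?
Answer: 6674351/118048 ≈ 56.539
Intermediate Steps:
v = -11424
V = -3340 (V = -603 - 2737 = -3340)
V/b(-62) - 30483/v = -3340/(-62) - 30483/(-11424) = -3340*(-1/62) - 30483*(-1/11424) = 1670/31 + 10161/3808 = 6674351/118048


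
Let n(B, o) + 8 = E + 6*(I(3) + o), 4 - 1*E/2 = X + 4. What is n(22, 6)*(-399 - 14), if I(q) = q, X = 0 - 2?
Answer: -20650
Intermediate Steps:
X = -2
E = 4 (E = 8 - 2*(-2 + 4) = 8 - 2*2 = 8 - 4 = 4)
n(B, o) = 14 + 6*o (n(B, o) = -8 + (4 + 6*(3 + o)) = -8 + (4 + (18 + 6*o)) = -8 + (22 + 6*o) = 14 + 6*o)
n(22, 6)*(-399 - 14) = (14 + 6*6)*(-399 - 14) = (14 + 36)*(-413) = 50*(-413) = -20650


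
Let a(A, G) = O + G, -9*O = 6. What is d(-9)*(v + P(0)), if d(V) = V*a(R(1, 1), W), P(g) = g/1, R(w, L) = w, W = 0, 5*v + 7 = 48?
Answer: 246/5 ≈ 49.200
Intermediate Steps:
v = 41/5 (v = -7/5 + (⅕)*48 = -7/5 + 48/5 = 41/5 ≈ 8.2000)
O = -⅔ (O = -⅑*6 = -⅔ ≈ -0.66667)
P(g) = g (P(g) = g*1 = g)
a(A, G) = -⅔ + G
d(V) = -2*V/3 (d(V) = V*(-⅔ + 0) = V*(-⅔) = -2*V/3)
d(-9)*(v + P(0)) = (-⅔*(-9))*(41/5 + 0) = 6*(41/5) = 246/5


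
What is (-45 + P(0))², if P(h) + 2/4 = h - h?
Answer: 8281/4 ≈ 2070.3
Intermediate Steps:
P(h) = -½ (P(h) = -½ + (h - h) = -½ + 0 = -½)
(-45 + P(0))² = (-45 - ½)² = (-91/2)² = 8281/4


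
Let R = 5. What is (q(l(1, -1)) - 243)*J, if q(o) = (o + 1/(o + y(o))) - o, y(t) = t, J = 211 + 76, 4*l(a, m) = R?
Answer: -348131/5 ≈ -69626.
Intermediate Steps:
l(a, m) = 5/4 (l(a, m) = (1/4)*5 = 5/4)
J = 287
q(o) = 1/(2*o) (q(o) = (o + 1/(o + o)) - o = (o + 1/(2*o)) - o = 1/(2*o))
(q(l(1, -1)) - 243)*J = (1/(2*(5/4)) - 243)*287 = ((1/2)*(4/5) - 243)*287 = (2/5 - 243)*287 = -1213/5*287 = -348131/5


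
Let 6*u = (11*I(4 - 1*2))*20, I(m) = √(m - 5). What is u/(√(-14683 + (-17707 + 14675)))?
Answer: 22*√5905/3543 ≈ 0.47716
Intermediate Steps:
I(m) = √(-5 + m)
u = 110*I*√3/3 (u = ((11*√(-5 + (4 - 1*2)))*20)/6 = ((11*√(-5 + (4 - 2)))*20)/6 = ((11*√(-5 + 2))*20)/6 = ((11*√(-3))*20)/6 = ((11*(I*√3))*20)/6 = ((11*I*√3)*20)/6 = (220*I*√3)/6 = 110*I*√3/3 ≈ 63.509*I)
u/(√(-14683 + (-17707 + 14675))) = (110*I*√3/3)/(√(-14683 + (-17707 + 14675))) = (110*I*√3/3)/(√(-14683 - 3032)) = (110*I*√3/3)/(√(-17715)) = (110*I*√3/3)/((I*√17715)) = (110*I*√3/3)*(-I*√17715/17715) = 22*√5905/3543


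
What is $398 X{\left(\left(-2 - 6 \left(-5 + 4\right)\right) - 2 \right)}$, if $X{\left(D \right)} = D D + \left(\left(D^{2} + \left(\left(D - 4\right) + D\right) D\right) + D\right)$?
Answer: $3980$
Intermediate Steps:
$X{\left(D \right)} = D + 2 D^{2} + D \left(-4 + 2 D\right)$ ($X{\left(D \right)} = D^{2} + \left(\left(D^{2} + \left(\left(-4 + D\right) + D\right) D\right) + D\right) = D^{2} + \left(\left(D^{2} + \left(-4 + 2 D\right) D\right) + D\right) = D^{2} + \left(\left(D^{2} + D \left(-4 + 2 D\right)\right) + D\right) = D^{2} + \left(D + D^{2} + D \left(-4 + 2 D\right)\right) = D + 2 D^{2} + D \left(-4 + 2 D\right)$)
$398 X{\left(\left(-2 - 6 \left(-5 + 4\right)\right) - 2 \right)} = 398 \left(\left(-2 - 6 \left(-5 + 4\right)\right) - 2\right) \left(-3 + 4 \left(\left(-2 - 6 \left(-5 + 4\right)\right) - 2\right)\right) = 398 \left(\left(-2 - 6 \left(-1\right)\right) - 2\right) \left(-3 + 4 \left(\left(-2 - 6 \left(-1\right)\right) - 2\right)\right) = 398 \left(\left(-2 - -6\right) - 2\right) \left(-3 + 4 \left(\left(-2 - -6\right) - 2\right)\right) = 398 \left(\left(-2 + 6\right) - 2\right) \left(-3 + 4 \left(\left(-2 + 6\right) - 2\right)\right) = 398 \left(4 - 2\right) \left(-3 + 4 \left(4 - 2\right)\right) = 398 \cdot 2 \left(-3 + 4 \cdot 2\right) = 398 \cdot 2 \left(-3 + 8\right) = 398 \cdot 2 \cdot 5 = 398 \cdot 10 = 3980$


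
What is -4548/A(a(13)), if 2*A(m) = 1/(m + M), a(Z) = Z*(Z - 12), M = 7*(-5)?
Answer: 200112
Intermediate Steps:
M = -35
a(Z) = Z*(-12 + Z)
A(m) = 1/(2*(-35 + m)) (A(m) = 1/(2*(m - 35)) = 1/(2*(-35 + m)))
-4548/A(a(13)) = -(-318360 + 118248*(-12 + 13)) = -4548/(1/(2*(-35 + 13*1))) = -4548/(1/(2*(-35 + 13))) = -4548/((½)/(-22)) = -4548/((½)*(-1/22)) = -4548/(-1/44) = -4548*(-44) = 200112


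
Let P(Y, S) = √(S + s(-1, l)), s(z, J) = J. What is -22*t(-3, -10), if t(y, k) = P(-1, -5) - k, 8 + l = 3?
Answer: -220 - 22*I*√10 ≈ -220.0 - 69.57*I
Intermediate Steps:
l = -5 (l = -8 + 3 = -5)
P(Y, S) = √(-5 + S) (P(Y, S) = √(S - 5) = √(-5 + S))
t(y, k) = -k + I*√10 (t(y, k) = √(-5 - 5) - k = √(-10) - k = I*√10 - k = -k + I*√10)
-22*t(-3, -10) = -22*(-1*(-10) + I*√10) = -22*(10 + I*√10) = -220 - 22*I*√10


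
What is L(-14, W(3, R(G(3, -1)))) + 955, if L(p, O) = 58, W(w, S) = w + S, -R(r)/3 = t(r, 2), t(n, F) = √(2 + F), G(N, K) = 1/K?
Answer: 1013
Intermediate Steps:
R(r) = -6 (R(r) = -3*√(2 + 2) = -3*√4 = -3*2 = -6)
W(w, S) = S + w
L(-14, W(3, R(G(3, -1)))) + 955 = 58 + 955 = 1013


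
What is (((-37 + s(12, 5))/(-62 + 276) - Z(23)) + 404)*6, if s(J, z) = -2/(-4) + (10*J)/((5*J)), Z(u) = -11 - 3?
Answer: 536505/214 ≈ 2507.0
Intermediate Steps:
Z(u) = -14
s(J, z) = 5/2 (s(J, z) = -2*(-¼) + (10*J)*(1/(5*J)) = ½ + 2 = 5/2)
(((-37 + s(12, 5))/(-62 + 276) - Z(23)) + 404)*6 = (((-37 + 5/2)/(-62 + 276) - 1*(-14)) + 404)*6 = ((-69/2/214 + 14) + 404)*6 = ((-69/2*1/214 + 14) + 404)*6 = ((-69/428 + 14) + 404)*6 = (5923/428 + 404)*6 = (178835/428)*6 = 536505/214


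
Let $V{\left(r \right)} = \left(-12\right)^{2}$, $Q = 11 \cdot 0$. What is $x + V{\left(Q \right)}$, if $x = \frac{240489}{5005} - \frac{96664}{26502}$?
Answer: $\frac{1785011257}{9474465} \approx 188.4$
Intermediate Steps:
$Q = 0$
$x = \frac{420688297}{9474465}$ ($x = 240489 \cdot \frac{1}{5005} - \frac{48332}{13251} = \frac{240489}{5005} - \frac{48332}{13251} = \frac{420688297}{9474465} \approx 44.402$)
$V{\left(r \right)} = 144$
$x + V{\left(Q \right)} = \frac{420688297}{9474465} + 144 = \frac{1785011257}{9474465}$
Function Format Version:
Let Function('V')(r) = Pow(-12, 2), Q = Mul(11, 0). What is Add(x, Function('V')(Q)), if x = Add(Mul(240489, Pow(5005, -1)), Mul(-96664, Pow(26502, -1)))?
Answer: Rational(1785011257, 9474465) ≈ 188.40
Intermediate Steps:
Q = 0
x = Rational(420688297, 9474465) (x = Add(Mul(240489, Rational(1, 5005)), Mul(-96664, Rational(1, 26502))) = Add(Rational(240489, 5005), Rational(-48332, 13251)) = Rational(420688297, 9474465) ≈ 44.402)
Function('V')(r) = 144
Add(x, Function('V')(Q)) = Add(Rational(420688297, 9474465), 144) = Rational(1785011257, 9474465)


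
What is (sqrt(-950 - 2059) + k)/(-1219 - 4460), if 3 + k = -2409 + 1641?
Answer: 257/1893 - I*sqrt(3009)/5679 ≈ 0.13576 - 0.0096592*I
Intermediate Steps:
k = -771 (k = -3 + (-2409 + 1641) = -3 - 768 = -771)
(sqrt(-950 - 2059) + k)/(-1219 - 4460) = (sqrt(-950 - 2059) - 771)/(-1219 - 4460) = (sqrt(-3009) - 771)/(-5679) = (I*sqrt(3009) - 771)*(-1/5679) = (-771 + I*sqrt(3009))*(-1/5679) = 257/1893 - I*sqrt(3009)/5679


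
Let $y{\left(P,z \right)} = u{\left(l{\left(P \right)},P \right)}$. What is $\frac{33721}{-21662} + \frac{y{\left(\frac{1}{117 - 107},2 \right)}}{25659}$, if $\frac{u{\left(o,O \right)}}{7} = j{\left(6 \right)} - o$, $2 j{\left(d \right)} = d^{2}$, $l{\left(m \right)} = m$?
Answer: $- \frac{2156332226}{1389563145} \approx -1.5518$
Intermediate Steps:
$j{\left(d \right)} = \frac{d^{2}}{2}$
$u{\left(o,O \right)} = 126 - 7 o$ ($u{\left(o,O \right)} = 7 \left(\frac{6^{2}}{2} - o\right) = 7 \left(\frac{1}{2} \cdot 36 - o\right) = 7 \left(18 - o\right) = 126 - 7 o$)
$y{\left(P,z \right)} = 126 - 7 P$
$\frac{33721}{-21662} + \frac{y{\left(\frac{1}{117 - 107},2 \right)}}{25659} = \frac{33721}{-21662} + \frac{126 - \frac{7}{117 - 107}}{25659} = 33721 \left(- \frac{1}{21662}\right) + \left(126 - \frac{7}{10}\right) \frac{1}{25659} = - \frac{33721}{21662} + \left(126 - \frac{7}{10}\right) \frac{1}{25659} = - \frac{33721}{21662} + \frac{1253}{10} \cdot \frac{1}{25659} = - \frac{33721}{21662} + \frac{1253}{256590} = - \frac{2156332226}{1389563145}$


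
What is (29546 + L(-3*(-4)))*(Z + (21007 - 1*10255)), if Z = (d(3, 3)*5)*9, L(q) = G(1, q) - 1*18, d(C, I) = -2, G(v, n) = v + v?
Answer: 314848860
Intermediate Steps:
G(v, n) = 2*v
L(q) = -16 (L(q) = 2*1 - 1*18 = 2 - 18 = -16)
Z = -90 (Z = -2*5*9 = -10*9 = -90)
(29546 + L(-3*(-4)))*(Z + (21007 - 1*10255)) = (29546 - 16)*(-90 + (21007 - 1*10255)) = 29530*(-90 + (21007 - 10255)) = 29530*(-90 + 10752) = 29530*10662 = 314848860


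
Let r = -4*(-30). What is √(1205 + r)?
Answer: 5*√53 ≈ 36.401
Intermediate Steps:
r = 120
√(1205 + r) = √(1205 + 120) = √1325 = 5*√53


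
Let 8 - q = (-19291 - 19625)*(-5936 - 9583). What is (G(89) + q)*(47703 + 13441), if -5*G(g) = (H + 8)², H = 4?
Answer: -184635749509856/5 ≈ -3.6927e+13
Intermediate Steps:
G(g) = -144/5 (G(g) = -(4 + 8)²/5 = -⅕*12² = -⅕*144 = -144/5)
q = -603937396 (q = 8 - (-19291 - 19625)*(-5936 - 9583) = 8 - (-38916)*(-15519) = 8 - 1*603937404 = 8 - 603937404 = -603937396)
(G(89) + q)*(47703 + 13441) = (-144/5 - 603937396)*(47703 + 13441) = -3019687124/5*61144 = -184635749509856/5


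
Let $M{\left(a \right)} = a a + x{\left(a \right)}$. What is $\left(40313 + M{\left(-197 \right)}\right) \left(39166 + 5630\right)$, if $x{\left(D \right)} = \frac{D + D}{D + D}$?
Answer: $3544393908$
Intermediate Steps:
$x{\left(D \right)} = 1$ ($x{\left(D \right)} = \frac{2 D}{2 D} = 2 D \frac{1}{2 D} = 1$)
$M{\left(a \right)} = 1 + a^{2}$ ($M{\left(a \right)} = a a + 1 = a^{2} + 1 = 1 + a^{2}$)
$\left(40313 + M{\left(-197 \right)}\right) \left(39166 + 5630\right) = \left(40313 + \left(1 + \left(-197\right)^{2}\right)\right) \left(39166 + 5630\right) = \left(40313 + \left(1 + 38809\right)\right) 44796 = \left(40313 + 38810\right) 44796 = 79123 \cdot 44796 = 3544393908$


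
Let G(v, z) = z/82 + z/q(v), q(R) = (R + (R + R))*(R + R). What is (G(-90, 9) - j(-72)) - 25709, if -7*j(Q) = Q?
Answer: -39859578613/1549800 ≈ -25719.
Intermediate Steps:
j(Q) = -Q/7
q(R) = 6*R² (q(R) = (R + 2*R)*(2*R) = (3*R)*(2*R) = 6*R²)
G(v, z) = z/82 + z/(6*v²) (G(v, z) = z/82 + z/((6*v²)) = z*(1/82) + z*(1/(6*v²)) = z/82 + z/(6*v²))
(G(-90, 9) - j(-72)) - 25709 = (((1/82)*9 + (⅙)*9/(-90)²) - (-1)*(-72)/7) - 25709 = ((9/82 + (⅙)*9*(1/8100)) - 1*72/7) - 25709 = ((9/82 + 1/5400) - 72/7) - 25709 = (24341/221400 - 72/7) - 25709 = -15770413/1549800 - 25709 = -39859578613/1549800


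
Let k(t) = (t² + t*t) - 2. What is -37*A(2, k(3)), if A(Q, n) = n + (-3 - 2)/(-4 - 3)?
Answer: -4329/7 ≈ -618.43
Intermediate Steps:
k(t) = -2 + 2*t² (k(t) = (t² + t²) - 2 = 2*t² - 2 = -2 + 2*t²)
A(Q, n) = 5/7 + n (A(Q, n) = n - 5/(-7) = n - 5*(-⅐) = n + 5/7 = 5/7 + n)
-37*A(2, k(3)) = -37*(5/7 + (-2 + 2*3²)) = -37*(5/7 + (-2 + 2*9)) = -37*(5/7 + (-2 + 18)) = -37*(5/7 + 16) = -37*117/7 = -4329/7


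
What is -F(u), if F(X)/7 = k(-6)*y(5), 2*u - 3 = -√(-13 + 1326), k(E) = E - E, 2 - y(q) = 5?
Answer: 0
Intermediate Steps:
y(q) = -3 (y(q) = 2 - 1*5 = 2 - 5 = -3)
k(E) = 0
u = 3/2 - √1313/2 (u = 3/2 + (-√(-13 + 1326))/2 = 3/2 + (-√1313)/2 = 3/2 - √1313/2 ≈ -16.618)
F(X) = 0 (F(X) = 7*(0*(-3)) = 7*0 = 0)
-F(u) = -1*0 = 0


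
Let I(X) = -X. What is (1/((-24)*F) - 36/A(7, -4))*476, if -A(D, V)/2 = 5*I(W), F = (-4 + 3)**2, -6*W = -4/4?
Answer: -309043/30 ≈ -10301.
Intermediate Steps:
W = 1/6 (W = -(-2)/(3*4) = -1/6*(-1) = 1/6 ≈ 0.16667)
F = 1 (F = (-1)**2 = 1)
A(D, V) = 5/3 (A(D, V) = -10*(-1*1/6) = -10*(-1)/6 = -2*(-5/6) = 5/3)
(1/((-24)*F) - 36/A(7, -4))*476 = (1/(-24*1) - 36/5/3)*476 = (-1/24*1 - 36*3/5)*476 = (-1/24 - 108/5)*476 = -2597/120*476 = -309043/30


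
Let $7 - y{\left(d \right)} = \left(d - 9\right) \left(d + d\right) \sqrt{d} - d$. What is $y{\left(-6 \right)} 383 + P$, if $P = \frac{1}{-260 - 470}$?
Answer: $\frac{279589}{730} - 68940 i \sqrt{6} \approx 383.0 - 1.6887 \cdot 10^{5} i$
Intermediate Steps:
$P = - \frac{1}{730}$ ($P = \frac{1}{-730} = - \frac{1}{730} \approx -0.0013699$)
$y{\left(d \right)} = 7 + d - 2 d^{\frac{3}{2}} \left(-9 + d\right)$ ($y{\left(d \right)} = 7 - \left(\left(d - 9\right) \left(d + d\right) \sqrt{d} - d\right) = 7 - \left(\left(-9 + d\right) 2 d \sqrt{d} - d\right) = 7 - \left(2 d \left(-9 + d\right) \sqrt{d} - d\right) = 7 - \left(2 d^{\frac{3}{2}} \left(-9 + d\right) - d\right) = 7 - \left(- d + 2 d^{\frac{3}{2}} \left(-9 + d\right)\right) = 7 + d - 2 d^{\frac{3}{2}} \left(-9 + d\right)$)
$y{\left(-6 \right)} 383 + P = \left(7 - 6 - 2 \left(-6\right)^{\frac{5}{2}} + 18 \left(-6\right)^{\frac{3}{2}}\right) 383 - \frac{1}{730} = \left(7 - 6 - 2 \cdot 36 i \sqrt{6} + 18 \left(- 6 i \sqrt{6}\right)\right) 383 - \frac{1}{730} = \left(7 - 6 - 72 i \sqrt{6} - 108 i \sqrt{6}\right) 383 - \frac{1}{730} = \left(1 - 180 i \sqrt{6}\right) 383 - \frac{1}{730} = \left(383 - 68940 i \sqrt{6}\right) - \frac{1}{730} = \frac{279589}{730} - 68940 i \sqrt{6}$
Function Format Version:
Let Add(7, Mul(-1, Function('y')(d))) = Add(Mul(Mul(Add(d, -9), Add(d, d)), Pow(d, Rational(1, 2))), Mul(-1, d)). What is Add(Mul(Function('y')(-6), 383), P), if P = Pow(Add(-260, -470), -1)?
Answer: Add(Rational(279589, 730), Mul(-68940, I, Pow(6, Rational(1, 2)))) ≈ Add(383.00, Mul(-1.6887e+5, I))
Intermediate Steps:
P = Rational(-1, 730) (P = Pow(-730, -1) = Rational(-1, 730) ≈ -0.0013699)
Function('y')(d) = Add(7, d, Mul(-2, Pow(d, Rational(3, 2)), Add(-9, d))) (Function('y')(d) = Add(7, Mul(-1, Add(Mul(Mul(Add(d, -9), Add(d, d)), Pow(d, Rational(1, 2))), Mul(-1, d)))) = Add(7, Mul(-1, Add(Mul(Mul(Add(-9, d), Mul(2, d)), Pow(d, Rational(1, 2))), Mul(-1, d)))) = Add(7, Mul(-1, Add(Mul(Mul(2, d, Add(-9, d)), Pow(d, Rational(1, 2))), Mul(-1, d)))) = Add(7, Mul(-1, Add(Mul(2, Pow(d, Rational(3, 2)), Add(-9, d)), Mul(-1, d)))) = Add(7, Mul(-1, Add(Mul(-1, d), Mul(2, Pow(d, Rational(3, 2)), Add(-9, d))))) = Add(7, Add(d, Mul(-2, Pow(d, Rational(3, 2)), Add(-9, d)))) = Add(7, d, Mul(-2, Pow(d, Rational(3, 2)), Add(-9, d))))
Add(Mul(Function('y')(-6), 383), P) = Add(Mul(Add(7, -6, Mul(-2, Pow(-6, Rational(5, 2))), Mul(18, Pow(-6, Rational(3, 2)))), 383), Rational(-1, 730)) = Add(Mul(Add(7, -6, Mul(-2, Mul(36, I, Pow(6, Rational(1, 2)))), Mul(18, Mul(-6, I, Pow(6, Rational(1, 2))))), 383), Rational(-1, 730)) = Add(Mul(Add(7, -6, Mul(-72, I, Pow(6, Rational(1, 2))), Mul(-108, I, Pow(6, Rational(1, 2)))), 383), Rational(-1, 730)) = Add(Mul(Add(1, Mul(-180, I, Pow(6, Rational(1, 2)))), 383), Rational(-1, 730)) = Add(Add(383, Mul(-68940, I, Pow(6, Rational(1, 2)))), Rational(-1, 730)) = Add(Rational(279589, 730), Mul(-68940, I, Pow(6, Rational(1, 2))))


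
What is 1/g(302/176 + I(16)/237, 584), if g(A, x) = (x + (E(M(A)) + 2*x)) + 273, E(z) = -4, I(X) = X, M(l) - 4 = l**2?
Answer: 1/2021 ≈ 0.00049480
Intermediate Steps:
M(l) = 4 + l**2
g(A, x) = 269 + 3*x (g(A, x) = (x + (-4 + 2*x)) + 273 = (-4 + 3*x) + 273 = 269 + 3*x)
1/g(302/176 + I(16)/237, 584) = 1/(269 + 3*584) = 1/(269 + 1752) = 1/2021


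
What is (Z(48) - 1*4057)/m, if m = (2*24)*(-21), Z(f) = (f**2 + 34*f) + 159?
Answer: -19/504 ≈ -0.037698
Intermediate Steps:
Z(f) = 159 + f**2 + 34*f
m = -1008 (m = 48*(-21) = -1008)
(Z(48) - 1*4057)/m = ((159 + 48**2 + 34*48) - 1*4057)/(-1008) = ((159 + 2304 + 1632) - 4057)*(-1/1008) = (4095 - 4057)*(-1/1008) = 38*(-1/1008) = -19/504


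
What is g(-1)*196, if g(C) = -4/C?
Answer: 784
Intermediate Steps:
g(-1)*196 = -4/(-1)*196 = -4*(-1)*196 = 4*196 = 784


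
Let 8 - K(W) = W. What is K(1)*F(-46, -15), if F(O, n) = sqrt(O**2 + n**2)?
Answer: 7*sqrt(2341) ≈ 338.69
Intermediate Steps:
K(W) = 8 - W
K(1)*F(-46, -15) = (8 - 1*1)*sqrt((-46)**2 + (-15)**2) = (8 - 1)*sqrt(2116 + 225) = 7*sqrt(2341)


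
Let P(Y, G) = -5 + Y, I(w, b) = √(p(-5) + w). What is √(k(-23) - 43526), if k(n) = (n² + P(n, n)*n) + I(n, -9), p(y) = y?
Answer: √(-42353 + 2*I*√7) ≈ 0.013 + 205.8*I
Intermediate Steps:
I(w, b) = √(-5 + w)
k(n) = n² + √(-5 + n) + n*(-5 + n) (k(n) = (n² + (-5 + n)*n) + √(-5 + n) = (n² + n*(-5 + n)) + √(-5 + n) = n² + √(-5 + n) + n*(-5 + n))
√(k(-23) - 43526) = √(((-23)² + √(-5 - 23) - 23*(-5 - 23)) - 43526) = √((529 + √(-28) - 23*(-28)) - 43526) = √((529 + 2*I*√7 + 644) - 43526) = √((1173 + 2*I*√7) - 43526) = √(-42353 + 2*I*√7)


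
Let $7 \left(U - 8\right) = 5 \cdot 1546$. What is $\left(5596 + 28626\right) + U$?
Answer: $\frac{247340}{7} \approx 35334.0$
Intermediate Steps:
$U = \frac{7786}{7}$ ($U = 8 + \frac{5 \cdot 1546}{7} = 8 + \frac{1}{7} \cdot 7730 = 8 + \frac{7730}{7} = \frac{7786}{7} \approx 1112.3$)
$\left(5596 + 28626\right) + U = \left(5596 + 28626\right) + \frac{7786}{7} = 34222 + \frac{7786}{7} = \frac{247340}{7}$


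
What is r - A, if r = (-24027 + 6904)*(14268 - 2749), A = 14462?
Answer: -197254299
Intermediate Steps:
r = -197239837 (r = -17123*11519 = -197239837)
r - A = -197239837 - 1*14462 = -197239837 - 14462 = -197254299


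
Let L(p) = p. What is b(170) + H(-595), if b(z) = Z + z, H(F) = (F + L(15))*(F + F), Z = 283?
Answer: 690653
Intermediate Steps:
H(F) = 2*F*(15 + F) (H(F) = (F + 15)*(F + F) = (15 + F)*(2*F) = 2*F*(15 + F))
b(z) = 283 + z
b(170) + H(-595) = (283 + 170) + 2*(-595)*(15 - 595) = 453 + 2*(-595)*(-580) = 453 + 690200 = 690653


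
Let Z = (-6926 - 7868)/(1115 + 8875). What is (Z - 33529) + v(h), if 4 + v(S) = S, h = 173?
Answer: -166640597/4995 ≈ -33362.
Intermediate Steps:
Z = -7397/4995 (Z = -14794/9990 = -14794*1/9990 = -7397/4995 ≈ -1.4809)
v(S) = -4 + S
(Z - 33529) + v(h) = (-7397/4995 - 33529) + (-4 + 173) = -167484752/4995 + 169 = -166640597/4995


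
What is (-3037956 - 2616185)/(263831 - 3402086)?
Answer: 5654141/3138255 ≈ 1.8017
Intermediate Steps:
(-3037956 - 2616185)/(263831 - 3402086) = -5654141/(-3138255) = -5654141*(-1/3138255) = 5654141/3138255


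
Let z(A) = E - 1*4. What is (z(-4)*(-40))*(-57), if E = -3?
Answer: -15960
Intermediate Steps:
z(A) = -7 (z(A) = -3 - 1*4 = -3 - 4 = -7)
(z(-4)*(-40))*(-57) = -7*(-40)*(-57) = 280*(-57) = -15960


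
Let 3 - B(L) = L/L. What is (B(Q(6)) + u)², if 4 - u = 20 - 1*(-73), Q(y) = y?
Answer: 7569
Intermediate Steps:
B(L) = 2 (B(L) = 3 - L/L = 3 - 1*1 = 3 - 1 = 2)
u = -89 (u = 4 - (20 - 1*(-73)) = 4 - (20 + 73) = 4 - 1*93 = 4 - 93 = -89)
(B(Q(6)) + u)² = (2 - 89)² = (-87)² = 7569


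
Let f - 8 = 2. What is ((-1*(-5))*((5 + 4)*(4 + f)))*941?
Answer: 592830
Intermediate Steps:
f = 10 (f = 8 + 2 = 10)
((-1*(-5))*((5 + 4)*(4 + f)))*941 = ((-1*(-5))*((5 + 4)*(4 + 10)))*941 = (5*(9*14))*941 = (5*126)*941 = 630*941 = 592830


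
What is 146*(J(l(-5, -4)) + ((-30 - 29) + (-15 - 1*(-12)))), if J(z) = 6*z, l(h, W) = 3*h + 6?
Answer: -16936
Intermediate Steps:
l(h, W) = 6 + 3*h
146*(J(l(-5, -4)) + ((-30 - 29) + (-15 - 1*(-12)))) = 146*(6*(6 + 3*(-5)) + ((-30 - 29) + (-15 - 1*(-12)))) = 146*(6*(6 - 15) + (-59 + (-15 + 12))) = 146*(6*(-9) + (-59 - 3)) = 146*(-54 - 62) = 146*(-116) = -16936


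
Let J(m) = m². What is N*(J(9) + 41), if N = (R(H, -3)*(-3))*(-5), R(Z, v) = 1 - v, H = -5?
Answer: 7320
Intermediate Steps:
N = 60 (N = ((1 - 1*(-3))*(-3))*(-5) = ((1 + 3)*(-3))*(-5) = (4*(-3))*(-5) = -12*(-5) = 60)
N*(J(9) + 41) = 60*(9² + 41) = 60*(81 + 41) = 60*122 = 7320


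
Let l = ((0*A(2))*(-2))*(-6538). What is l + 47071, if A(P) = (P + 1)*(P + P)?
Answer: 47071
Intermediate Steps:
A(P) = 2*P*(1 + P) (A(P) = (1 + P)*(2*P) = 2*P*(1 + P))
l = 0 (l = ((0*(2*2*(1 + 2)))*(-2))*(-6538) = ((0*(2*2*3))*(-2))*(-6538) = ((0*12)*(-2))*(-6538) = (0*(-2))*(-6538) = 0*(-6538) = 0)
l + 47071 = 0 + 47071 = 47071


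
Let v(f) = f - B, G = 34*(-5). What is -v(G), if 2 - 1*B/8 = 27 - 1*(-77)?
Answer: -646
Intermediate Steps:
B = -816 (B = 16 - 8*(27 - 1*(-77)) = 16 - 8*(27 + 77) = 16 - 8*104 = 16 - 832 = -816)
G = -170
v(f) = 816 + f (v(f) = f - 1*(-816) = f + 816 = 816 + f)
-v(G) = -(816 - 170) = -1*646 = -646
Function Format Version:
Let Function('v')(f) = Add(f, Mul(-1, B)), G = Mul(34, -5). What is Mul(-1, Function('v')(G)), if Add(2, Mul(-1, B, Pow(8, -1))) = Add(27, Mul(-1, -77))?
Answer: -646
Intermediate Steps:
B = -816 (B = Add(16, Mul(-8, Add(27, Mul(-1, -77)))) = Add(16, Mul(-8, Add(27, 77))) = Add(16, Mul(-8, 104)) = Add(16, -832) = -816)
G = -170
Function('v')(f) = Add(816, f) (Function('v')(f) = Add(f, Mul(-1, -816)) = Add(f, 816) = Add(816, f))
Mul(-1, Function('v')(G)) = Mul(-1, Add(816, -170)) = Mul(-1, 646) = -646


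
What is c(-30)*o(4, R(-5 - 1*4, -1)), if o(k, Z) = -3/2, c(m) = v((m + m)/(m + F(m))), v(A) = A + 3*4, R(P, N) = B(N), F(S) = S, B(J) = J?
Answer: -39/2 ≈ -19.500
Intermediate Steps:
R(P, N) = N
v(A) = 12 + A (v(A) = A + 12 = 12 + A)
c(m) = 13 (c(m) = 12 + (m + m)/(m + m) = 12 + (2*m)/((2*m)) = 12 + (2*m)*(1/(2*m)) = 12 + 1 = 13)
o(k, Z) = -3/2 (o(k, Z) = -3*½ = -3/2)
c(-30)*o(4, R(-5 - 1*4, -1)) = 13*(-3/2) = -39/2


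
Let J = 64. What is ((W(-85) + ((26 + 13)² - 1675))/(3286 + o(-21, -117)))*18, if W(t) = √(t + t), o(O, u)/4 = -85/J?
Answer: -14784/17497 + 96*I*√170/17497 ≈ -0.84494 + 0.071537*I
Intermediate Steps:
o(O, u) = -85/16 (o(O, u) = 4*(-85/64) = -85/16)
W(t) = √2*√t (W(t) = √(2*t) = √2*√t)
((W(-85) + ((26 + 13)² - 1675))/(3286 + o(-21, -117)))*18 = ((√2*√(-85) + ((26 + 13)² - 1675))/(3286 - 85/16))*18 = ((√2*(I*√85) + (39² - 1675))/(52491/16))*18 = ((I*√170 + (1521 - 1675))*(16/52491))*18 = ((I*√170 - 154)*(16/52491))*18 = ((-154 + I*√170)*(16/52491))*18 = (-2464/52491 + 16*I*√170/52491)*18 = -14784/17497 + 96*I*√170/17497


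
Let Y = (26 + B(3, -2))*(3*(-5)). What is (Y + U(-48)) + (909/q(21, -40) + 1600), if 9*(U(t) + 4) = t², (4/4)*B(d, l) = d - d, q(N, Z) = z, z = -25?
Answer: 35641/25 ≈ 1425.6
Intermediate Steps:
q(N, Z) = -25
B(d, l) = 0 (B(d, l) = d - d = 0)
U(t) = -4 + t²/9
Y = -390 (Y = (26 + 0)*(3*(-5)) = 26*(-15) = -390)
(Y + U(-48)) + (909/q(21, -40) + 1600) = (-390 + (-4 + (⅑)*(-48)²)) + (909/(-25) + 1600) = (-390 + (-4 + (⅑)*2304)) + (909*(-1/25) + 1600) = (-390 + (-4 + 256)) + (-909/25 + 1600) = (-390 + 252) + 39091/25 = -138 + 39091/25 = 35641/25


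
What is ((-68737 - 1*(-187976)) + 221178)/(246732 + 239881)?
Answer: 340417/486613 ≈ 0.69956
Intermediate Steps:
((-68737 - 1*(-187976)) + 221178)/(246732 + 239881) = ((-68737 + 187976) + 221178)/486613 = (119239 + 221178)*(1/486613) = 340417*(1/486613) = 340417/486613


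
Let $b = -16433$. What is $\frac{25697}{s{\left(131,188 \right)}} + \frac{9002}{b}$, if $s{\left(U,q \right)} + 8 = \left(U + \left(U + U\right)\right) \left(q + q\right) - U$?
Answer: $- \frac{906677457}{2425987357} \approx -0.37374$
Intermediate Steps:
$s{\left(U,q \right)} = -8 - U + 6 U q$ ($s{\left(U,q \right)} = -8 - \left(U - \left(U + \left(U + U\right)\right) \left(q + q\right)\right) = -8 - \left(U - \left(U + 2 U\right) 2 q\right) = -8 - \left(U - 3 U 2 q\right) = -8 + \left(6 U q - U\right) = -8 + \left(- U + 6 U q\right) = -8 - U + 6 U q$)
$\frac{25697}{s{\left(131,188 \right)}} + \frac{9002}{b} = \frac{25697}{-8 - 131 + 6 \cdot 131 \cdot 188} + \frac{9002}{-16433} = \frac{25697}{-8 - 131 + 147768} + 9002 \left(- \frac{1}{16433}\right) = \frac{25697}{147629} - \frac{9002}{16433} = - \frac{906677457}{2425987357}$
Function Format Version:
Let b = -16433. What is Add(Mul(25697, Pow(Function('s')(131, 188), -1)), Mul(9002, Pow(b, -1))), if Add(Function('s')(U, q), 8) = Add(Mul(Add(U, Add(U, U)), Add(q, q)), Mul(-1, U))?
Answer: Rational(-906677457, 2425987357) ≈ -0.37374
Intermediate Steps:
Function('s')(U, q) = Add(-8, Mul(-1, U), Mul(6, U, q)) (Function('s')(U, q) = Add(-8, Add(Mul(Add(U, Add(U, U)), Add(q, q)), Mul(-1, U))) = Add(-8, Add(Mul(Add(U, Mul(2, U)), Mul(2, q)), Mul(-1, U))) = Add(-8, Add(Mul(Mul(3, U), Mul(2, q)), Mul(-1, U))) = Add(-8, Add(Mul(6, U, q), Mul(-1, U))) = Add(-8, Add(Mul(-1, U), Mul(6, U, q))) = Add(-8, Mul(-1, U), Mul(6, U, q)))
Add(Mul(25697, Pow(Function('s')(131, 188), -1)), Mul(9002, Pow(b, -1))) = Add(Mul(25697, Pow(Add(-8, Mul(-1, 131), Mul(6, 131, 188)), -1)), Mul(9002, Pow(-16433, -1))) = Add(Mul(25697, Pow(Add(-8, -131, 147768), -1)), Mul(9002, Rational(-1, 16433))) = Add(Mul(25697, Pow(147629, -1)), Rational(-9002, 16433)) = Add(Mul(25697, Rational(1, 147629)), Rational(-9002, 16433)) = Add(Rational(25697, 147629), Rational(-9002, 16433)) = Rational(-906677457, 2425987357)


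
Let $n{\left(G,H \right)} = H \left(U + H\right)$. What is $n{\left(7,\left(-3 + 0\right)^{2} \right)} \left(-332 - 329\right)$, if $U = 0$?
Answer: $-53541$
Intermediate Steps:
$n{\left(G,H \right)} = H^{2}$ ($n{\left(G,H \right)} = H \left(0 + H\right) = H H = H^{2}$)
$n{\left(7,\left(-3 + 0\right)^{2} \right)} \left(-332 - 329\right) = \left(\left(-3 + 0\right)^{2}\right)^{2} \left(-332 - 329\right) = \left(\left(-3\right)^{2}\right)^{2} \left(-332 - 329\right) = 9^{2} \left(-661\right) = 81 \left(-661\right) = -53541$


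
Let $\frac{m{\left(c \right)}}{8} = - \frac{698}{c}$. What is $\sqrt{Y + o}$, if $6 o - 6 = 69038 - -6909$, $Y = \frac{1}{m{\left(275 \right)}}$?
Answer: $\frac{\sqrt{222026768697}}{4188} \approx 112.51$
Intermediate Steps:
$m{\left(c \right)} = - \frac{5584}{c}$ ($m{\left(c \right)} = 8 \left(- \frac{698}{c}\right) = - \frac{5584}{c}$)
$Y = - \frac{275}{5584}$ ($Y = \frac{1}{\left(-5584\right) \frac{1}{275}} = \frac{1}{- \frac{5584}{275}} = - \frac{275}{5584} \approx -0.049248$)
$o = \frac{75953}{6}$ ($o = 1 + \frac{69038 - -6909}{6} = 1 + \frac{69038 + 6909}{6} = 1 + \frac{1}{6} \cdot 75947 = 1 + \frac{75947}{6} = \frac{75953}{6} \approx 12659.0$)
$\sqrt{Y + o} = \sqrt{- \frac{275}{5584} + \frac{75953}{6}} = \sqrt{\frac{212059951}{16752}} = \frac{\sqrt{222026768697}}{4188}$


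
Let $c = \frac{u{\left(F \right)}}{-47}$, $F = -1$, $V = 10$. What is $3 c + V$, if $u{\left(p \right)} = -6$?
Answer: $\frac{488}{47} \approx 10.383$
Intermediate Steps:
$c = \frac{6}{47}$ ($c = - \frac{6}{-47} = \left(-6\right) \left(- \frac{1}{47}\right) = \frac{6}{47} \approx 0.12766$)
$3 c + V = 3 \cdot \frac{6}{47} + 10 = \frac{18}{47} + 10 = \frac{488}{47}$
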